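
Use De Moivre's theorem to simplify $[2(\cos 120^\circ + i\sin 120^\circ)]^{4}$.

By De Moivre: z^n = r^n(cos(nθ) + i sin(nθ))
= 2^4(cos(4*120°) + i sin(4*120°))
= 16(cos 120° + i sin 120°)
= -8 + 8*sqrt(3)i


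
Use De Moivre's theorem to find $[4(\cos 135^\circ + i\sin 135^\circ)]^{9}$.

By De Moivre: z^n = r^n(cos(nθ) + i sin(nθ))
= 4^9(cos(9*135°) + i sin(9*135°))
= 262144(cos 135° + i sin 135°)
= -131072*sqrt(2) + 131072*sqrt(2)i


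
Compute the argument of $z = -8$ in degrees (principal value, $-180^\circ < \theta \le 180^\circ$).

b = 0 and a < 0, so z lies on the negative real axis: θ = 180°


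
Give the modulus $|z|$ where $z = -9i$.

|z| = sqrt(a^2 + b^2) = sqrt(0^2 + (-9)^2) = sqrt(81) = 9


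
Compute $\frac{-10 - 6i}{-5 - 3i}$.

Multiply numerator and denominator by conjugate (-5 + 3i):
= (-10 - 6i)(-5 + 3i) / ((-5)^2 + (-3)^2)
= (68) / 34
= 2


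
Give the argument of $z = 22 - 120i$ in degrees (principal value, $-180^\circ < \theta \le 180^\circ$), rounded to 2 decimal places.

θ = arctan(b/a) = arctan(-120/22) (quadrant-adjusted) = -79.61°


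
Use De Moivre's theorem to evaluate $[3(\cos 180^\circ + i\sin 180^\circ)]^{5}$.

By De Moivre: z^n = r^n(cos(nθ) + i sin(nθ))
= 3^5(cos(5*180°) + i sin(5*180°))
= 243(cos 180° + i sin 180°)
= -243


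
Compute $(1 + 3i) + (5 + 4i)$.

(1 + 5) + (3 + 4)i = 6 + 7i


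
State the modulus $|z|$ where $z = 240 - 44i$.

|z| = sqrt(a^2 + b^2) = sqrt(240^2 + (-44)^2) = sqrt(59536) = 244


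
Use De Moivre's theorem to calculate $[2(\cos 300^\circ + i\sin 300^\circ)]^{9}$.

By De Moivre: z^n = r^n(cos(nθ) + i sin(nθ))
= 2^9(cos(9*300°) + i sin(9*300°))
= 512(cos 180° + i sin 180°)
= -512


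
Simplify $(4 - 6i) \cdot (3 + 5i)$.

(a1*a2 - b1*b2) + (a1*b2 + b1*a2)i
= (12 - (-30)) + (20 + (-18))i
= 42 + 2i


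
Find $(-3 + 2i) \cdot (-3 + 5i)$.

(a1*a2 - b1*b2) + (a1*b2 + b1*a2)i
= (9 - 10) + (-15 + (-6))i
= -1 - 21i


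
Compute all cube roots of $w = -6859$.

|w| = 6859, arg(w) = 180°
Root modulus = 6859^(1/3) = 19
Root arguments: θ_k = (180° + 360°k)/3 for k = 0, 1, ..., 2
Roots: 19/2 + (19*sqrt(3)/2)i, -19, 19/2 - (19*sqrt(3)/2)i


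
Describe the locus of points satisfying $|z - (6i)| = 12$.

|z - z0| = r describes a circle centered at z0 with radius r
Here z0 = 6i and r = 12
Locus: Circle centered at (0, 6) with radius 12


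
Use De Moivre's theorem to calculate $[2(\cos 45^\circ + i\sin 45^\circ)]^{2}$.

By De Moivre: z^n = r^n(cos(nθ) + i sin(nθ))
= 2^2(cos(2*45°) + i sin(2*45°))
= 4(cos 90° + i sin 90°)
= 4i


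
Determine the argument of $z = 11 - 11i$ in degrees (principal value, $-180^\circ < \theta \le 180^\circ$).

θ = arctan(b/a) = arctan(-11/11) (quadrant-adjusted) = -45°


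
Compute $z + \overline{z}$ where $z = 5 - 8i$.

z + conjugate(z) = (a + bi) + (a - bi) = 2a
= 2 * 5 = 10


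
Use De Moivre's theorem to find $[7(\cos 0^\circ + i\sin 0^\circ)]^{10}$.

By De Moivre: z^n = r^n(cos(nθ) + i sin(nθ))
= 7^10(cos(10*0°) + i sin(10*0°))
= 282475249(cos 0° + i sin 0°)
= 282475249


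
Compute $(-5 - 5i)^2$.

(a + bi)^2 = a^2 - b^2 + 2abi
= (-5)^2 - (-5)^2 + 2*(-5)*(-5)i
= 50i


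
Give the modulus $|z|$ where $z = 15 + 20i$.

|z| = sqrt(a^2 + b^2) = sqrt(15^2 + 20^2) = sqrt(625) = 25


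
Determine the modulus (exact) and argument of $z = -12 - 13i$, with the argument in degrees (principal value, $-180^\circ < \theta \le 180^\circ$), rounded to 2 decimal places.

|z| = sqrt((-12)^2 + (-13)^2) = sqrt(313)
arg(z) = arctan(b/a) = arctan(-13/-12) (quadrant-adjusted) = -132.71°


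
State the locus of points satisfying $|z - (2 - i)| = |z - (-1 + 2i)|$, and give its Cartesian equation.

|z - z1| = |z - z2| means z is equidistant from z1 and z2,
i.e. the perpendicular bisector of the segment from (2, -1) to (-1, 2) (midpoint (1/2, 1/2)).
With z = x + yi, square both sides:
(x - 2)^2 + (y - (-1))^2 = (x - (-1))^2 + (y - 2)^2
The x^2 and y^2 terms cancel: -6x + 6y = 5 - 5 = 0
Simplify: x - y = 0
Locus: Perpendicular bisector of the segment from (2, -1) to (-1, 2): the line x - y = 0


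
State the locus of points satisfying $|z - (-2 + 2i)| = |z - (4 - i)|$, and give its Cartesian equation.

|z - z1| = |z - z2| means z is equidistant from z1 and z2,
i.e. the perpendicular bisector of the segment from (-2, 2) to (4, -1) (midpoint (1, 1/2)).
With z = x + yi, square both sides:
(x - (-2))^2 + (y - 2)^2 = (x - 4)^2 + (y - (-1))^2
The x^2 and y^2 terms cancel: 12x + (-6)y = 17 - 8 = 9
Simplify: 4x - 2y = 3
Locus: Perpendicular bisector of the segment from (-2, 2) to (4, -1): the line 4x - 2y = 3


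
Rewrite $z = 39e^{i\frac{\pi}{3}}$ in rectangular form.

a = r cos θ = 39 * 1/2 = 39/2
b = r sin θ = 39 * sqrt(3)/2 = 39*sqrt(3)/2
z = 39/2 + (39*sqrt(3)/2)i


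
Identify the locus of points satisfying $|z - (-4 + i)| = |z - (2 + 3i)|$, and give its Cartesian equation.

|z - z1| = |z - z2| means z is equidistant from z1 and z2,
i.e. the perpendicular bisector of the segment from (-4, 1) to (2, 3) (midpoint (-1, 2)).
With z = x + yi, square both sides:
(x - (-4))^2 + (y - 1)^2 = (x - 2)^2 + (y - 3)^2
The x^2 and y^2 terms cancel: 12x + 4y = 13 - 17 = -4
Simplify: 3x + y = -1
Locus: Perpendicular bisector of the segment from (-4, 1) to (2, 3): the line 3x + y = -1


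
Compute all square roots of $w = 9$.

|w| = 9, arg(w) = 0°
Root modulus = 9^(1/2) = 3
Root arguments: θ_k = (0° + 360°k)/2 for k = 0, 1, ..., 1
Roots: 3, -3


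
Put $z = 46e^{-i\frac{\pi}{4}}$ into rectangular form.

a = r cos θ = 46 * sqrt(2)/2 = 23*sqrt(2)
b = r sin θ = 46 * -sqrt(2)/2 = -23*sqrt(2)
z = 23*sqrt(2) - 23*sqrt(2)i


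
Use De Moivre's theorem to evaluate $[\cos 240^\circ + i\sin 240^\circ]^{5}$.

By De Moivre: z^n = r^n(cos(nθ) + i sin(nθ))
= 1^5(cos(5*240°) + i sin(5*240°))
= 1(cos 120° + i sin 120°)
= -1/2 + (sqrt(3)/2)i


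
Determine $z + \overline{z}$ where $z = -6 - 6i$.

z + conjugate(z) = (a + bi) + (a - bi) = 2a
= 2 * (-6) = -12


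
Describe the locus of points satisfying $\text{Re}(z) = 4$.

Re(z) = x where z = x + yi; the equation x = 4 is satisfied by all points with that x-coordinate
Locus: Vertical line x = 4


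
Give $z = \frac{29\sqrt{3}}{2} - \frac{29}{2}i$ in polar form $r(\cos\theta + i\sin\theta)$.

r = |z| = sqrt(a^2 + b^2) = sqrt((29*sqrt(3)/2)^2 + (-29/2)^2) = sqrt(2523/4 + 841/4) = sqrt(841) = 29
θ = arctan(b/a) = arctan(-14.5/25.1147) (quadrant-adjusted) = 330°
z = 29(cos 330° + i sin 330°)


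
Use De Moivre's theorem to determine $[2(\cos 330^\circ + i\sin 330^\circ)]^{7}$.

By De Moivre: z^n = r^n(cos(nθ) + i sin(nθ))
= 2^7(cos(7*330°) + i sin(7*330°))
= 128(cos 150° + i sin 150°)
= -64*sqrt(3) + 64i


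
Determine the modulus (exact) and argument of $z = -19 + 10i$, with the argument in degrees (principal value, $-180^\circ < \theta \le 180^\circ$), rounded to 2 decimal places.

|z| = sqrt((-19)^2 + 10^2) = sqrt(461)
arg(z) = arctan(b/a) = arctan(10/-19) (quadrant-adjusted) = 152.24°


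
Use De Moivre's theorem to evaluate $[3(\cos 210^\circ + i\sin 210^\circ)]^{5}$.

By De Moivre: z^n = r^n(cos(nθ) + i sin(nθ))
= 3^5(cos(5*210°) + i sin(5*210°))
= 243(cos 330° + i sin 330°)
= 243*sqrt(3)/2 - (243/2)i


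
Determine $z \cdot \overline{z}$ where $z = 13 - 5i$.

z * conjugate(z) = |z|^2 = a^2 + b^2
= 13^2 + (-5)^2 = 194


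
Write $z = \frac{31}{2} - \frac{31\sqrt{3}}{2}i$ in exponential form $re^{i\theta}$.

r = |z| = sqrt((31/2)^2 + (-31*sqrt(3)/2)^2) = sqrt(961/4 + 2883/4) = sqrt(961) = 31
θ = arctan(b/a) = arctan(-26.8468/15.5) (quadrant-adjusted) = -60° = -π/3
z = 31e^(-i*π/3)


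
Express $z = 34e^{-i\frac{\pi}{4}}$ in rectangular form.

a = r cos θ = 34 * sqrt(2)/2 = 17*sqrt(2)
b = r sin θ = 34 * -sqrt(2)/2 = -17*sqrt(2)
z = 17*sqrt(2) - 17*sqrt(2)i


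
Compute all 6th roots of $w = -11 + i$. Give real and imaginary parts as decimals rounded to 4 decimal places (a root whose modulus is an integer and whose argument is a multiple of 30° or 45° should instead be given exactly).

|w| = sqrt(122) ≈ 11.045361, arg(w) ≈ 174.805571°
Root modulus = sqrt(122)^(1/6) ≈ 1.492325
Root arguments: θ_k = (arg(w) + 360°k)/6 for k = 0, 1, ..., 5
Compute each root as (root modulus)(cos θ_k + i sin θ_k) using full-precision intermediates, then round to 4 decimal places.
Roots: 1.3035 + 0.7265i, 0.0225 + 1.4922i, -1.2810 + 0.7656i, -1.3035 - 0.7265i, -0.0225 - 1.4922i, 1.2810 - 0.7656i


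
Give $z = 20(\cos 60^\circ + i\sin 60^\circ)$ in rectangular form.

a = r cos θ = 20 * 1/2 = 10
b = r sin θ = 20 * sqrt(3)/2 = 10*sqrt(3)
z = 10 + 10*sqrt(3)i


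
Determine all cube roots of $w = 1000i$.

|w| = 1000, arg(w) = 90°
Root modulus = 1000^(1/3) = 10
Root arguments: θ_k = (90° + 360°k)/3 for k = 0, 1, ..., 2
Roots: 5*sqrt(3) + 5i, -5*sqrt(3) + 5i, -10i


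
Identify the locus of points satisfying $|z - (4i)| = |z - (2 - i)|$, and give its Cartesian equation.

|z - z1| = |z - z2| means z is equidistant from z1 and z2,
i.e. the perpendicular bisector of the segment from (0, 4) to (2, -1) (midpoint (1, 3/2)).
With z = x + yi, square both sides:
(x - 0)^2 + (y - 4)^2 = (x - 2)^2 + (y - (-1))^2
The x^2 and y^2 terms cancel: 4x + (-10)y = 5 - 16 = -11
Simplify: 4x - 10y = -11
Locus: Perpendicular bisector of the segment from (0, 4) to (2, -1): the line 4x - 10y = -11


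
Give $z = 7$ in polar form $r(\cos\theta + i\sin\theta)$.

r = |z| = sqrt(a^2 + b^2) = sqrt((7)^2 + (0)^2) = sqrt(49 + 0) = sqrt(49) = 7
b = 0 and a > 0, so z lies on the positive real axis: θ = 0°
z = 7(cos 0° + i sin 0°)


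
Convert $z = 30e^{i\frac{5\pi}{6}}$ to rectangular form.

a = r cos θ = 30 * -sqrt(3)/2 = -15*sqrt(3)
b = r sin θ = 30 * 1/2 = 15
z = -15*sqrt(3) + 15i


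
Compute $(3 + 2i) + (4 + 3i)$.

(3 + 4) + (2 + 3)i = 7 + 5i


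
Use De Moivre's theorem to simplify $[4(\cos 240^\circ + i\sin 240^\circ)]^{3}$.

By De Moivre: z^n = r^n(cos(nθ) + i sin(nθ))
= 4^3(cos(3*240°) + i sin(3*240°))
= 64(cos 0° + i sin 0°)
= 64


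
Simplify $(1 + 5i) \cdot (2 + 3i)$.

(a1*a2 - b1*b2) + (a1*b2 + b1*a2)i
= (2 - 15) + (3 + 10)i
= -13 + 13i


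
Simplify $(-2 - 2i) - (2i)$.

(-2 - 0) + (-2 - 2)i = -2 - 4i


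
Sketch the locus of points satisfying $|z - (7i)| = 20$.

|z - z0| = r describes a circle centered at z0 with radius r
Here z0 = 7i and r = 20
Locus: Circle centered at (0, 7) with radius 20


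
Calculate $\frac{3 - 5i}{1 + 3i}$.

Multiply numerator and denominator by conjugate (1 - 3i):
= (3 - 5i)(1 - 3i) / (1^2 + 3^2)
= (-12 - 14i) / 10
Divide through by 2: (-6 - 7i) / 5
= -6/5 - (7/5)i


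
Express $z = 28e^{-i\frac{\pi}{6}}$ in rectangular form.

a = r cos θ = 28 * sqrt(3)/2 = 14*sqrt(3)
b = r sin θ = 28 * -1/2 = -14
z = 14*sqrt(3) - 14i


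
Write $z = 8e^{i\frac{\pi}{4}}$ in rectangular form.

a = r cos θ = 8 * sqrt(2)/2 = 4*sqrt(2)
b = r sin θ = 8 * sqrt(2)/2 = 4*sqrt(2)
z = 4*sqrt(2) + 4*sqrt(2)i


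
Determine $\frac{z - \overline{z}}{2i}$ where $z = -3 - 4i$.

z - conjugate(z) = 2bi
(z - conjugate(z))/(2i) = 2bi/(2i) = b = -4


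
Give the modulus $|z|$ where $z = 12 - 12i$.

|z| = sqrt(a^2 + b^2) = sqrt(12^2 + (-12)^2) = sqrt(288) = sqrt(288)


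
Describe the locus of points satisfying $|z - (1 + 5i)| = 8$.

|z - z0| = r describes a circle centered at z0 with radius r
Here z0 = 1 + 5i and r = 8
Locus: Circle centered at (1, 5) with radius 8


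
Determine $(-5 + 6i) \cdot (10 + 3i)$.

(a1*a2 - b1*b2) + (a1*b2 + b1*a2)i
= (-50 - 18) + (-15 + 60)i
= -68 + 45i


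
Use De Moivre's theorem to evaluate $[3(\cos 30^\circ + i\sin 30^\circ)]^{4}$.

By De Moivre: z^n = r^n(cos(nθ) + i sin(nθ))
= 3^4(cos(4*30°) + i sin(4*30°))
= 81(cos 120° + i sin 120°)
= -81/2 + (81*sqrt(3)/2)i


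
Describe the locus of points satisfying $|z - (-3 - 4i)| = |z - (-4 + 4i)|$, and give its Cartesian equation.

|z - z1| = |z - z2| means z is equidistant from z1 and z2,
i.e. the perpendicular bisector of the segment from (-3, -4) to (-4, 4) (midpoint (-7/2, 0)).
With z = x + yi, square both sides:
(x - (-3))^2 + (y - (-4))^2 = (x - (-4))^2 + (y - 4)^2
The x^2 and y^2 terms cancel: -2x + 16y = 32 - 25 = 7
Simplify: 2x - 16y = -7
Locus: Perpendicular bisector of the segment from (-3, -4) to (-4, 4): the line 2x - 16y = -7


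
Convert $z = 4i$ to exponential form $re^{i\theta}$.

r = |z| = sqrt((0)^2 + (4)^2) = sqrt(0 + 16) = sqrt(16) = 4
a = 0 and b > 0, so z lies on the positive imaginary axis: θ = 90° = π/2
z = 4e^(i*π/2)


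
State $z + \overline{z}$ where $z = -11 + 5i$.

z + conjugate(z) = (a + bi) + (a - bi) = 2a
= 2 * (-11) = -22


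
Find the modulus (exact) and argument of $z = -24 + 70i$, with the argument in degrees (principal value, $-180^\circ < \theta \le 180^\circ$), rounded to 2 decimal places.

|z| = sqrt((-24)^2 + 70^2) = 74
arg(z) = arctan(b/a) = arctan(70/-24) (quadrant-adjusted) = 108.92°


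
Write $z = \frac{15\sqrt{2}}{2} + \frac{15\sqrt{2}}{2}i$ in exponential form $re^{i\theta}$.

r = |z| = sqrt((15*sqrt(2)/2)^2 + (15*sqrt(2)/2)^2) = sqrt(225/2 + 225/2) = sqrt(225) = 15
θ = arctan(b/a) = arctan(10.6066/10.6066) (quadrant-adjusted) = 45° = π/4
z = 15e^(i*π/4)


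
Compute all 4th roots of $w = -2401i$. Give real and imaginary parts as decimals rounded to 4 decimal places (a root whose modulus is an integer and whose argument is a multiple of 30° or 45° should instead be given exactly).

|w| = 2401, arg(w) = 270°
Root modulus = 2401^(1/4) = 7
Root arguments: θ_k = (270° + 360°k)/4 for k = 0, 1, ..., 3
Compute each root as (root modulus)(cos θ_k + i sin θ_k) using full-precision intermediates, then round to 4 decimal places.
Roots: 2.6788 + 6.4672i, -6.4672 + 2.6788i, -2.6788 - 6.4672i, 6.4672 - 2.6788i


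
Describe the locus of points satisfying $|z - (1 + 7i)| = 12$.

|z - z0| = r describes a circle centered at z0 with radius r
Here z0 = 1 + 7i and r = 12
Locus: Circle centered at (1, 7) with radius 12


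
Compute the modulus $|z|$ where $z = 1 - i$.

|z| = sqrt(a^2 + b^2) = sqrt(1^2 + (-1)^2) = sqrt(2) = sqrt(2)


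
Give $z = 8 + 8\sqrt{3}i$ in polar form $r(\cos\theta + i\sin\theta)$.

r = |z| = sqrt(a^2 + b^2) = sqrt((8)^2 + (8*sqrt(3))^2) = sqrt(64 + 192) = sqrt(256) = 16
θ = arctan(b/a) = arctan(13.8564/8) (quadrant-adjusted) = 60°
z = 16(cos 60° + i sin 60°)


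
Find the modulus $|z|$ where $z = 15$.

|z| = sqrt(a^2 + b^2) = sqrt(15^2 + 0^2) = sqrt(225) = 15


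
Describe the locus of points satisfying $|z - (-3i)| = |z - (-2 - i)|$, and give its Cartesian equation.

|z - z1| = |z - z2| means z is equidistant from z1 and z2,
i.e. the perpendicular bisector of the segment from (0, -3) to (-2, -1) (midpoint (-1, -2)).
With z = x + yi, square both sides:
(x - 0)^2 + (y - (-3))^2 = (x - (-2))^2 + (y - (-1))^2
The x^2 and y^2 terms cancel: -4x + 4y = 5 - 9 = -4
Simplify: x - y = 1
Locus: Perpendicular bisector of the segment from (0, -3) to (-2, -1): the line x - y = 1


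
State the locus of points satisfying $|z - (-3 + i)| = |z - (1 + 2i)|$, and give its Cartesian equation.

|z - z1| = |z - z2| means z is equidistant from z1 and z2,
i.e. the perpendicular bisector of the segment from (-3, 1) to (1, 2) (midpoint (-1, 3/2)).
With z = x + yi, square both sides:
(x - (-3))^2 + (y - 1)^2 = (x - 1)^2 + (y - 2)^2
The x^2 and y^2 terms cancel: 8x + 2y = 5 - 10 = -5
Simplify: 8x + 2y = -5
Locus: Perpendicular bisector of the segment from (-3, 1) to (1, 2): the line 8x + 2y = -5


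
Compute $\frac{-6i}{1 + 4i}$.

Multiply numerator and denominator by conjugate (1 - 4i):
= (-6i)(1 - 4i) / (1^2 + 4^2)
= (-24 - 6i) / 17
= -24/17 - (6/17)i


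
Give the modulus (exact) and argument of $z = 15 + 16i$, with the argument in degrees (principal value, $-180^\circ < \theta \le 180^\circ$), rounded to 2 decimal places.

|z| = sqrt(15^2 + 16^2) = sqrt(481)
arg(z) = arctan(b/a) = arctan(16/15) (quadrant-adjusted) = 46.85°


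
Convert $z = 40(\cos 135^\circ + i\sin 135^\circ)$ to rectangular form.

a = r cos θ = 40 * -sqrt(2)/2 = -20*sqrt(2)
b = r sin θ = 40 * sqrt(2)/2 = 20*sqrt(2)
z = -20*sqrt(2) + 20*sqrt(2)i


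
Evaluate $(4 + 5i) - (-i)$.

(4 - 0) + (5 - (-1))i = 4 + 6i


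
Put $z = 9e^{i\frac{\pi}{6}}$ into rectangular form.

a = r cos θ = 9 * sqrt(3)/2 = 9*sqrt(3)/2
b = r sin θ = 9 * 1/2 = 9/2
z = 9*sqrt(3)/2 + (9/2)i


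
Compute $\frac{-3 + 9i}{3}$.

Divisor is real, so divide each part by 3:
= -1 + 3i


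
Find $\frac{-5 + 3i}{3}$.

Divisor is real, so divide each part by 3:
= -5/3 + i


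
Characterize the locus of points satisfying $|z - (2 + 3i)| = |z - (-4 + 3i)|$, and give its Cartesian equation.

|z - z1| = |z - z2| means z is equidistant from z1 and z2,
i.e. the perpendicular bisector of the segment from (2, 3) to (-4, 3) (midpoint (-1, 3)).
With z = x + yi, square both sides:
(x - 2)^2 + (y - 3)^2 = (x - (-4))^2 + (y - 3)^2
The x^2 and y^2 terms cancel: -12x + 0y = 25 - 13 = 12
Simplify: x = -1
Locus: Perpendicular bisector of the segment from (2, 3) to (-4, 3): the line x = -1


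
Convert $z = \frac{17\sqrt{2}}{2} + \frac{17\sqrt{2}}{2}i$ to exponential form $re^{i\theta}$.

r = |z| = sqrt((17*sqrt(2)/2)^2 + (17*sqrt(2)/2)^2) = sqrt(289/2 + 289/2) = sqrt(289) = 17
θ = arctan(b/a) = arctan(12.0208/12.0208) (quadrant-adjusted) = 45° = π/4
z = 17e^(i*π/4)


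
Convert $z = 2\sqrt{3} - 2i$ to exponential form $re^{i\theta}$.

r = |z| = sqrt((2*sqrt(3))^2 + (-2)^2) = sqrt(12 + 4) = sqrt(16) = 4
θ = arctan(b/a) = arctan(-2/3.4641) (quadrant-adjusted) = -30° = -π/6
z = 4e^(-i*π/6)


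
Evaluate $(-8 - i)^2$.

(a + bi)^2 = a^2 - b^2 + 2abi
= (-8)^2 - (-1)^2 + 2*(-8)*(-1)i
= 63 + 16i


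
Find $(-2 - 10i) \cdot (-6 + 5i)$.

(a1*a2 - b1*b2) + (a1*b2 + b1*a2)i
= (12 - (-50)) + (-10 + 60)i
= 62 + 50i


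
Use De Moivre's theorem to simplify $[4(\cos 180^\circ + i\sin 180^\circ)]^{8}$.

By De Moivre: z^n = r^n(cos(nθ) + i sin(nθ))
= 4^8(cos(8*180°) + i sin(8*180°))
= 65536(cos 0° + i sin 0°)
= 65536


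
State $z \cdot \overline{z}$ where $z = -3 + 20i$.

z * conjugate(z) = |z|^2 = a^2 + b^2
= (-3)^2 + 20^2 = 409


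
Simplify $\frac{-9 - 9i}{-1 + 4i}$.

Multiply numerator and denominator by conjugate (-1 - 4i):
= (-9 - 9i)(-1 - 4i) / ((-1)^2 + 4^2)
= (-27 + 45i) / 17
= -27/17 + (45/17)i


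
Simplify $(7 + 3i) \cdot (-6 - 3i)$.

(a1*a2 - b1*b2) + (a1*b2 + b1*a2)i
= (-42 - (-9)) + (-21 + (-18))i
= -33 - 39i


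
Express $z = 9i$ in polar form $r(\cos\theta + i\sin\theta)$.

r = |z| = sqrt(a^2 + b^2) = sqrt((0)^2 + (9)^2) = sqrt(0 + 81) = sqrt(81) = 9
a = 0 and b > 0, so z lies on the positive imaginary axis: θ = 90°
z = 9(cos 90° + i sin 90°)


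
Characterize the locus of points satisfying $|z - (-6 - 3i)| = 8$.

|z - z0| = r describes a circle centered at z0 with radius r
Here z0 = -6 - 3i and r = 8
Locus: Circle centered at (-6, -3) with radius 8


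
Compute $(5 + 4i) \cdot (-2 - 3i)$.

(a1*a2 - b1*b2) + (a1*b2 + b1*a2)i
= (-10 - (-12)) + (-15 + (-8))i
= 2 - 23i


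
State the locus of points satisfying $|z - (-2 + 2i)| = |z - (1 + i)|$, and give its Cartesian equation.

|z - z1| = |z - z2| means z is equidistant from z1 and z2,
i.e. the perpendicular bisector of the segment from (-2, 2) to (1, 1) (midpoint (-1/2, 3/2)).
With z = x + yi, square both sides:
(x - (-2))^2 + (y - 2)^2 = (x - 1)^2 + (y - 1)^2
The x^2 and y^2 terms cancel: 6x + (-2)y = 2 - 8 = -6
Simplify: 3x - y = -3
Locus: Perpendicular bisector of the segment from (-2, 2) to (1, 1): the line 3x - y = -3


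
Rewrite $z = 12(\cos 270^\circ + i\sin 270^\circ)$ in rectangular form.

a = r cos θ = 12 * 0 = 0
b = r sin θ = 12 * -1 = -12
z = -12i


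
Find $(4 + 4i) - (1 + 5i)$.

(4 - 1) + (4 - 5)i = 3 - i


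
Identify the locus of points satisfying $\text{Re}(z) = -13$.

Re(z) = x where z = x + yi; the equation x = -13 is satisfied by all points with that x-coordinate
Locus: Vertical line x = -13


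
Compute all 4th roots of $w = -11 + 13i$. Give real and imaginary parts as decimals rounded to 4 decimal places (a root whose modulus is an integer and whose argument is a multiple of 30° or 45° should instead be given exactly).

|w| = sqrt(290) ≈ 17.029386, arg(w) ≈ 130.236358°
Root modulus = sqrt(290)^(1/4) ≈ 2.031420
Root arguments: θ_k = (arg(w) + 360°k)/4 for k = 0, 1, ..., 3
Compute each root as (root modulus)(cos θ_k + i sin θ_k) using full-precision intermediates, then round to 4 decimal places.
Roots: 1.7122 + 1.0932i, -1.0932 + 1.7122i, -1.7122 - 1.0932i, 1.0932 - 1.7122i


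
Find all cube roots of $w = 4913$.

|w| = 4913, arg(w) = 0°
Root modulus = 4913^(1/3) = 17
Root arguments: θ_k = (0° + 360°k)/3 for k = 0, 1, ..., 2
Roots: 17, -17/2 + (17*sqrt(3)/2)i, -17/2 - (17*sqrt(3)/2)i


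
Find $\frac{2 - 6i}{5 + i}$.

Multiply numerator and denominator by conjugate (5 - i):
= (2 - 6i)(5 - i) / (5^2 + 1^2)
= (4 - 32i) / 26
Divide through by 2: (2 - 16i) / 13
= 2/13 - (16/13)i


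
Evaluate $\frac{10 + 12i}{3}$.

Divisor is real, so divide each part by 3:
= 10/3 + 4i


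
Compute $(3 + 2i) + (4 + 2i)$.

(3 + 4) + (2 + 2)i = 7 + 4i


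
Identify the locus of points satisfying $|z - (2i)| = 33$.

|z - z0| = r describes a circle centered at z0 with radius r
Here z0 = 2i and r = 33
Locus: Circle centered at (0, 2) with radius 33


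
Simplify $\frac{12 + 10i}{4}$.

Divisor is real, so divide each part by 4:
= 3 + (5/2)i


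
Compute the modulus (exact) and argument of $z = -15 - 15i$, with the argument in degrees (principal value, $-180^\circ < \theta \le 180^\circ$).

|z| = sqrt((-15)^2 + (-15)^2) = sqrt(450)
arg(z) = arctan(b/a) = arctan(-15/-15) (quadrant-adjusted) = -135°


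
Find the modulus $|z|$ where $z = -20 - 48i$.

|z| = sqrt(a^2 + b^2) = sqrt((-20)^2 + (-48)^2) = sqrt(2704) = 52


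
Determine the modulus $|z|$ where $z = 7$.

|z| = sqrt(a^2 + b^2) = sqrt(7^2 + 0^2) = sqrt(49) = 7


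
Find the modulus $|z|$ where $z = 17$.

|z| = sqrt(a^2 + b^2) = sqrt(17^2 + 0^2) = sqrt(289) = 17


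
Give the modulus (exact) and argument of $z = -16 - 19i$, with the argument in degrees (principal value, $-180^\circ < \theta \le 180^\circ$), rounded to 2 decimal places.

|z| = sqrt((-16)^2 + (-19)^2) = sqrt(617)
arg(z) = arctan(b/a) = arctan(-19/-16) (quadrant-adjusted) = -130.10°


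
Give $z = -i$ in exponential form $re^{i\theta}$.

r = |z| = sqrt((0)^2 + (-1)^2) = sqrt(0 + 1) = sqrt(1) = 1
a = 0 and b < 0, so z lies on the negative imaginary axis: θ = -90° = -π/2
z = 1e^(-i*π/2)


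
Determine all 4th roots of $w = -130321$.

|w| = 130321, arg(w) = 180°
Root modulus = 130321^(1/4) = 19
Root arguments: θ_k = (180° + 360°k)/4 for k = 0, 1, ..., 3
Roots: 19*sqrt(2)/2 + (19*sqrt(2)/2)i, -19*sqrt(2)/2 + (19*sqrt(2)/2)i, -19*sqrt(2)/2 - (19*sqrt(2)/2)i, 19*sqrt(2)/2 - (19*sqrt(2)/2)i


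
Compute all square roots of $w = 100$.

|w| = 100, arg(w) = 0°
Root modulus = 100^(1/2) = 10
Root arguments: θ_k = (0° + 360°k)/2 for k = 0, 1, ..., 1
Roots: 10, -10


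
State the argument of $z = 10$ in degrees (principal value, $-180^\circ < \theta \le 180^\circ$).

b = 0 and a > 0, so z lies on the positive real axis: θ = 0°


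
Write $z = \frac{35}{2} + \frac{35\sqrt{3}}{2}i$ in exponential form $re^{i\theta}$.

r = |z| = sqrt((35/2)^2 + (35*sqrt(3)/2)^2) = sqrt(1225/4 + 3675/4) = sqrt(1225) = 35
θ = arctan(b/a) = arctan(30.3109/17.5) (quadrant-adjusted) = 60° = π/3
z = 35e^(i*π/3)


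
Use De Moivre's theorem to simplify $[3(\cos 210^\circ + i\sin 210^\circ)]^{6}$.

By De Moivre: z^n = r^n(cos(nθ) + i sin(nθ))
= 3^6(cos(6*210°) + i sin(6*210°))
= 729(cos 180° + i sin 180°)
= -729


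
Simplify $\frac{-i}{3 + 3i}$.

Multiply numerator and denominator by conjugate (3 - 3i):
= (-i)(3 - 3i) / (3^2 + 3^2)
= (-3 - 3i) / 18
Divide through by 3: (-1 - i) / 6
= -1/6 - (1/6)i


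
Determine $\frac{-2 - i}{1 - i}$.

Multiply numerator and denominator by conjugate (1 + i):
= (-2 - i)(1 + i) / (1^2 + (-1)^2)
= (-1 - 3i) / 2
= -1/2 - (3/2)i


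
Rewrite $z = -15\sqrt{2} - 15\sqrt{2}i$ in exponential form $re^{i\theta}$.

r = |z| = sqrt((-15*sqrt(2))^2 + (-15*sqrt(2))^2) = sqrt(450 + 450) = sqrt(900) = 30
θ = arctan(b/a) = arctan(-21.2132/-21.2132) (quadrant-adjusted) = -135° = -3π/4
z = 30e^(-i*3π/4)


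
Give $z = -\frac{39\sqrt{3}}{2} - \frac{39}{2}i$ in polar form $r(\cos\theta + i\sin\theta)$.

r = |z| = sqrt(a^2 + b^2) = sqrt((-39*sqrt(3)/2)^2 + (-39/2)^2) = sqrt(4563/4 + 1521/4) = sqrt(1521) = 39
θ = arctan(b/a) = arctan(-19.5/-33.775) (quadrant-adjusted) = 210°
z = 39(cos 210° + i sin 210°)


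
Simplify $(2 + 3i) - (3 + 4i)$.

(2 - 3) + (3 - 4)i = -1 - i


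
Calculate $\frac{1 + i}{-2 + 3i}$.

Multiply numerator and denominator by conjugate (-2 - 3i):
= (1 + i)(-2 - 3i) / ((-2)^2 + 3^2)
= (1 - 5i) / 13
= 1/13 - (5/13)i


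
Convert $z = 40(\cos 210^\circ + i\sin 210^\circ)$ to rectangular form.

a = r cos θ = 40 * -sqrt(3)/2 = -20*sqrt(3)
b = r sin θ = 40 * -1/2 = -20
z = -20*sqrt(3) - 20i


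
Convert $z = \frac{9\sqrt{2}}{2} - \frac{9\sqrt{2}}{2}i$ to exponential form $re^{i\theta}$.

r = |z| = sqrt((9*sqrt(2)/2)^2 + (-9*sqrt(2)/2)^2) = sqrt(81/2 + 81/2) = sqrt(81) = 9
θ = arctan(b/a) = arctan(-6.364/6.364) (quadrant-adjusted) = -45° = -π/4
z = 9e^(-i*π/4)


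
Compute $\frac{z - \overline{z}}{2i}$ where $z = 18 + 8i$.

z - conjugate(z) = 2bi
(z - conjugate(z))/(2i) = 2bi/(2i) = b = 8


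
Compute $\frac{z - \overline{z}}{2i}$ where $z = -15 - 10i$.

z - conjugate(z) = 2bi
(z - conjugate(z))/(2i) = 2bi/(2i) = b = -10


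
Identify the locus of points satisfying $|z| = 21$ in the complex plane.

|z| = 21 means sqrt(x^2 + y^2) = 21
This is a circle of radius 21 centered at the origin


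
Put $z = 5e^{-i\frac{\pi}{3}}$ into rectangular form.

a = r cos θ = 5 * 1/2 = 5/2
b = r sin θ = 5 * -sqrt(3)/2 = -5*sqrt(3)/2
z = 5/2 - (5*sqrt(3)/2)i


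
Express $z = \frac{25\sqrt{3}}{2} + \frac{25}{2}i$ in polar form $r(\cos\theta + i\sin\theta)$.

r = |z| = sqrt(a^2 + b^2) = sqrt((25*sqrt(3)/2)^2 + (25/2)^2) = sqrt(1875/4 + 625/4) = sqrt(625) = 25
θ = arctan(b/a) = arctan(12.5/21.6506) (quadrant-adjusted) = 30°
z = 25(cos 30° + i sin 30°)


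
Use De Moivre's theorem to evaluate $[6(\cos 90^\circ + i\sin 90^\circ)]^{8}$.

By De Moivre: z^n = r^n(cos(nθ) + i sin(nθ))
= 6^8(cos(8*90°) + i sin(8*90°))
= 1679616(cos 0° + i sin 0°)
= 1679616


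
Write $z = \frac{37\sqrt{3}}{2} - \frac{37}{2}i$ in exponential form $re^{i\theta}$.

r = |z| = sqrt((37*sqrt(3)/2)^2 + (-37/2)^2) = sqrt(4107/4 + 1369/4) = sqrt(1369) = 37
θ = arctan(b/a) = arctan(-18.5/32.0429) (quadrant-adjusted) = -30° = -π/6
z = 37e^(-i*π/6)


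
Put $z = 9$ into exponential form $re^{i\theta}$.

r = |z| = sqrt((9)^2 + (0)^2) = sqrt(81 + 0) = sqrt(81) = 9
b = 0 and a > 0, so z lies on the positive real axis: θ = 0
z = 9e^(i*0) = 9


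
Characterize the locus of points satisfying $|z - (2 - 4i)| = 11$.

|z - z0| = r describes a circle centered at z0 with radius r
Here z0 = 2 - 4i and r = 11
Locus: Circle centered at (2, -4) with radius 11


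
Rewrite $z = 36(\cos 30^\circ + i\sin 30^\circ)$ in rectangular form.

a = r cos θ = 36 * sqrt(3)/2 = 18*sqrt(3)
b = r sin θ = 36 * 1/2 = 18
z = 18*sqrt(3) + 18i


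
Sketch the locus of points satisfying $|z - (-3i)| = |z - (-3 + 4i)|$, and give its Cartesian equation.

|z - z1| = |z - z2| means z is equidistant from z1 and z2,
i.e. the perpendicular bisector of the segment from (0, -3) to (-3, 4) (midpoint (-3/2, 1/2)).
With z = x + yi, square both sides:
(x - 0)^2 + (y - (-3))^2 = (x - (-3))^2 + (y - 4)^2
The x^2 and y^2 terms cancel: -6x + 14y = 25 - 9 = 16
Simplify: 3x - 7y = -8
Locus: Perpendicular bisector of the segment from (0, -3) to (-3, 4): the line 3x - 7y = -8


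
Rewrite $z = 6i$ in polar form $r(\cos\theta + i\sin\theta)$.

r = |z| = sqrt(a^2 + b^2) = sqrt((0)^2 + (6)^2) = sqrt(0 + 36) = sqrt(36) = 6
a = 0 and b > 0, so z lies on the positive imaginary axis: θ = 90°
z = 6(cos 90° + i sin 90°)


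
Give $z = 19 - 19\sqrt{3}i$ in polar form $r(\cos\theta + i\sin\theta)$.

r = |z| = sqrt(a^2 + b^2) = sqrt((19)^2 + (-19*sqrt(3))^2) = sqrt(361 + 1083) = sqrt(1444) = 38
θ = arctan(b/a) = arctan(-32.909/19) (quadrant-adjusted) = 300°
z = 38(cos 300° + i sin 300°)


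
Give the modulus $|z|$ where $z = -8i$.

|z| = sqrt(a^2 + b^2) = sqrt(0^2 + (-8)^2) = sqrt(64) = 8


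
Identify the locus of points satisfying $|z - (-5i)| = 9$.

|z - z0| = r describes a circle centered at z0 with radius r
Here z0 = -5i and r = 9
Locus: Circle centered at (0, -5) with radius 9


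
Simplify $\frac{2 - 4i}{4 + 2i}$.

Multiply numerator and denominator by conjugate (4 - 2i):
= (2 - 4i)(4 - 2i) / (4^2 + 2^2)
= (-20i) / 20
= -i


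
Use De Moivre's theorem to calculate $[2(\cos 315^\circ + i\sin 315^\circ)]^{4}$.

By De Moivre: z^n = r^n(cos(nθ) + i sin(nθ))
= 2^4(cos(4*315°) + i sin(4*315°))
= 16(cos 180° + i sin 180°)
= -16


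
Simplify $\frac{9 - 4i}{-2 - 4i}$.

Multiply numerator and denominator by conjugate (-2 + 4i):
= (9 - 4i)(-2 + 4i) / ((-2)^2 + (-4)^2)
= (-2 + 44i) / 20
Divide through by 2: (-1 + 22i) / 10
= -1/10 + (11/5)i


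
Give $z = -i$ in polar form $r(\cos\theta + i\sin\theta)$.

r = |z| = sqrt(a^2 + b^2) = sqrt((0)^2 + (-1)^2) = sqrt(0 + 1) = sqrt(1) = 1
a = 0 and b < 0, so z lies on the negative imaginary axis: θ = 270°
z = 1(cos 270° + i sin 270°)


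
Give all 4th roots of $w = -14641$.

|w| = 14641, arg(w) = 180°
Root modulus = 14641^(1/4) = 11
Root arguments: θ_k = (180° + 360°k)/4 for k = 0, 1, ..., 3
Roots: 11*sqrt(2)/2 + (11*sqrt(2)/2)i, -11*sqrt(2)/2 + (11*sqrt(2)/2)i, -11*sqrt(2)/2 - (11*sqrt(2)/2)i, 11*sqrt(2)/2 - (11*sqrt(2)/2)i


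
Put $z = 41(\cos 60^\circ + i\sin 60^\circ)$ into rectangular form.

a = r cos θ = 41 * 1/2 = 41/2
b = r sin θ = 41 * sqrt(3)/2 = 41*sqrt(3)/2
z = 41/2 + (41*sqrt(3)/2)i


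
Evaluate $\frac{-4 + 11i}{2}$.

Divisor is real, so divide each part by 2:
= -2 + (11/2)i


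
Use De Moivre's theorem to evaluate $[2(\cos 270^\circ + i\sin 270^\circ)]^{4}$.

By De Moivre: z^n = r^n(cos(nθ) + i sin(nθ))
= 2^4(cos(4*270°) + i sin(4*270°))
= 16(cos 0° + i sin 0°)
= 16


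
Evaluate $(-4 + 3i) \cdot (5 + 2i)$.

(a1*a2 - b1*b2) + (a1*b2 + b1*a2)i
= (-20 - 6) + (-8 + 15)i
= -26 + 7i


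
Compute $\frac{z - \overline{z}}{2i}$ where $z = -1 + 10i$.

z - conjugate(z) = 2bi
(z - conjugate(z))/(2i) = 2bi/(2i) = b = 10


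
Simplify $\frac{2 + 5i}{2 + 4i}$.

Multiply numerator and denominator by conjugate (2 - 4i):
= (2 + 5i)(2 - 4i) / (2^2 + 4^2)
= (24 + 2i) / 20
Divide through by 2: (12 + i) / 10
= 6/5 + (1/10)i


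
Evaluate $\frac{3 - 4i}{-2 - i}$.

Multiply numerator and denominator by conjugate (-2 + i):
= (3 - 4i)(-2 + i) / ((-2)^2 + (-1)^2)
= (-2 + 11i) / 5
= -2/5 + (11/5)i


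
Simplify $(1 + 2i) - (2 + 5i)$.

(1 - 2) + (2 - 5)i = -1 - 3i


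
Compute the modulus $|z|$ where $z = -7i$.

|z| = sqrt(a^2 + b^2) = sqrt(0^2 + (-7)^2) = sqrt(49) = 7


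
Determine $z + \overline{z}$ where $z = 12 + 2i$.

z + conjugate(z) = (a + bi) + (a - bi) = 2a
= 2 * 12 = 24


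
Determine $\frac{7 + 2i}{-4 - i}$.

Multiply numerator and denominator by conjugate (-4 + i):
= (7 + 2i)(-4 + i) / ((-4)^2 + (-1)^2)
= (-30 - i) / 17
= -30/17 - (1/17)i


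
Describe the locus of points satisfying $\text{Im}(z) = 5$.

Im(z) = y where z = x + yi; the equation y = 5 is satisfied by all points with that y-coordinate
Locus: Horizontal line y = 5


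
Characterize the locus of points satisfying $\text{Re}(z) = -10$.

Re(z) = x where z = x + yi; the equation x = -10 is satisfied by all points with that x-coordinate
Locus: Vertical line x = -10


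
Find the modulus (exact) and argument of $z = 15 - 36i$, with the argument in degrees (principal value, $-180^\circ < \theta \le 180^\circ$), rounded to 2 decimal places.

|z| = sqrt(15^2 + (-36)^2) = 39
arg(z) = arctan(b/a) = arctan(-36/15) (quadrant-adjusted) = -67.38°


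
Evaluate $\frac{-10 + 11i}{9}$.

Divisor is real, so divide each part by 9:
= -10/9 + (11/9)i


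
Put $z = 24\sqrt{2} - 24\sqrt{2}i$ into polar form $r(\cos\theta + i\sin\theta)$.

r = |z| = sqrt(a^2 + b^2) = sqrt((24*sqrt(2))^2 + (-24*sqrt(2))^2) = sqrt(1152 + 1152) = sqrt(2304) = 48
θ = arctan(b/a) = arctan(-33.9411/33.9411) (quadrant-adjusted) = 315°
z = 48(cos 315° + i sin 315°)


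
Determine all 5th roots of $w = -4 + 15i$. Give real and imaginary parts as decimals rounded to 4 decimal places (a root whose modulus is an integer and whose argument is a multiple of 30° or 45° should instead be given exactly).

|w| = sqrt(241) ≈ 15.524175, arg(w) ≈ 104.931417°
Root modulus = sqrt(241)^(1/5) ≈ 1.730620
Root arguments: θ_k = (arg(w) + 360°k)/5 for k = 0, 1, ..., 4
Compute each root as (root modulus)(cos θ_k + i sin θ_k) using full-precision intermediates, then round to 4 decimal places.
Roots: 1.6158 + 0.6198i, -0.0902 + 1.7283i, -1.6715 + 0.4483i, -0.9429 - 1.4512i, 1.0888 - 1.3452i


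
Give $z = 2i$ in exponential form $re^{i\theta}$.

r = |z| = sqrt((0)^2 + (2)^2) = sqrt(0 + 4) = sqrt(4) = 2
a = 0 and b > 0, so z lies on the positive imaginary axis: θ = 90° = π/2
z = 2e^(i*π/2)


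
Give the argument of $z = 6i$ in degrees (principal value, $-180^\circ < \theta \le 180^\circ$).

a = 0 and b > 0, so z lies on the positive imaginary axis: θ = 90°


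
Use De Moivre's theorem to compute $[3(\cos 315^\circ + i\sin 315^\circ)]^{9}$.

By De Moivre: z^n = r^n(cos(nθ) + i sin(nθ))
= 3^9(cos(9*315°) + i sin(9*315°))
= 19683(cos 315° + i sin 315°)
= 19683*sqrt(2)/2 - (19683*sqrt(2)/2)i


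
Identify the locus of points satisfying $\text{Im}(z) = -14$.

Im(z) = y where z = x + yi; the equation y = -14 is satisfied by all points with that y-coordinate
Locus: Horizontal line y = -14


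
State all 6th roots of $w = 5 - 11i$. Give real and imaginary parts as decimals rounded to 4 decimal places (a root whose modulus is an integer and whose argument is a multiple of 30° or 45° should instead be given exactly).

|w| = sqrt(146) ≈ 12.083046, arg(w) ≈ 294.443955°
Root modulus = sqrt(146)^(1/6) ≈ 1.514826
Root arguments: θ_k = (arg(w) + 360°k)/6 for k = 0, 1, ..., 5
Compute each root as (root modulus)(cos θ_k + i sin θ_k) using full-precision intermediates, then round to 4 decimal places.
Roots: 0.9923 + 1.1445i, -0.4950 + 1.4317i, -1.4874 + 0.2871i, -0.9923 - 1.1445i, 0.4950 - 1.4317i, 1.4874 - 0.2871i


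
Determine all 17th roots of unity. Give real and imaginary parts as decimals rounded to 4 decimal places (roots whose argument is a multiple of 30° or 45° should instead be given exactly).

ω_k = e^(2πik/17) = cos(2πk/17) + i sin(2πk/17) for k = 0, 1, ..., 16
Roots: 1, 0.9325 + 0.3612i, 0.7390 + 0.6737i, 0.4457 + 0.8952i, 0.0923 + 0.9957i, -0.2737 + 0.9618i, -0.6026 + 0.7980i, -0.8502 + 0.5264i, -0.9830 + 0.1837i, -0.9830 - 0.1837i, -0.8502 - 0.5264i, -0.6026 - 0.7980i, -0.2737 - 0.9618i, 0.0923 - 0.9957i, 0.4457 - 0.8952i, 0.7390 - 0.6737i, 0.9325 - 0.3612i


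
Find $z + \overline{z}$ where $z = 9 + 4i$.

z + conjugate(z) = (a + bi) + (a - bi) = 2a
= 2 * 9 = 18


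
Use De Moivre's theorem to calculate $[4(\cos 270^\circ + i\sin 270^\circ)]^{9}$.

By De Moivre: z^n = r^n(cos(nθ) + i sin(nθ))
= 4^9(cos(9*270°) + i sin(9*270°))
= 262144(cos 270° + i sin 270°)
= -262144i


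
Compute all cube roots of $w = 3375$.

|w| = 3375, arg(w) = 0°
Root modulus = 3375^(1/3) = 15
Root arguments: θ_k = (0° + 360°k)/3 for k = 0, 1, ..., 2
Roots: 15, -15/2 + (15*sqrt(3)/2)i, -15/2 - (15*sqrt(3)/2)i


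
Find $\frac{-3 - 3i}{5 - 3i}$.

Multiply numerator and denominator by conjugate (5 + 3i):
= (-3 - 3i)(5 + 3i) / (5^2 + (-3)^2)
= (-6 - 24i) / 34
Divide through by 2: (-3 - 12i) / 17
= -3/17 - (12/17)i


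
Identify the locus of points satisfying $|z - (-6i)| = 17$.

|z - z0| = r describes a circle centered at z0 with radius r
Here z0 = -6i and r = 17
Locus: Circle centered at (0, -6) with radius 17


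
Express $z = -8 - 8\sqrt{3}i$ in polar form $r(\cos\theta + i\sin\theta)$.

r = |z| = sqrt(a^2 + b^2) = sqrt((-8)^2 + (-8*sqrt(3))^2) = sqrt(64 + 192) = sqrt(256) = 16
θ = arctan(b/a) = arctan(-13.8564/-8) (quadrant-adjusted) = 240°
z = 16(cos 240° + i sin 240°)


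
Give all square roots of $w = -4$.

|w| = 4, arg(w) = 180°
Root modulus = 4^(1/2) = 2
Root arguments: θ_k = (180° + 360°k)/2 for k = 0, 1, ..., 1
Roots: 2i, -2i


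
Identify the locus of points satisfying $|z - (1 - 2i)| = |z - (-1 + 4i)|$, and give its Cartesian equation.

|z - z1| = |z - z2| means z is equidistant from z1 and z2,
i.e. the perpendicular bisector of the segment from (1, -2) to (-1, 4) (midpoint (0, 1)).
With z = x + yi, square both sides:
(x - 1)^2 + (y - (-2))^2 = (x - (-1))^2 + (y - 4)^2
The x^2 and y^2 terms cancel: -4x + 12y = 17 - 5 = 12
Simplify: x - 3y = -3
Locus: Perpendicular bisector of the segment from (1, -2) to (-1, 4): the line x - 3y = -3


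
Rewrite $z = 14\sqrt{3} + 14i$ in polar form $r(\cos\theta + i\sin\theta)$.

r = |z| = sqrt(a^2 + b^2) = sqrt((14*sqrt(3))^2 + (14)^2) = sqrt(588 + 196) = sqrt(784) = 28
θ = arctan(b/a) = arctan(14/24.2487) (quadrant-adjusted) = 30°
z = 28(cos 30° + i sin 30°)


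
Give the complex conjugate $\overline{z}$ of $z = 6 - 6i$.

If z = a + bi, then conjugate(z) = a - bi
conjugate(6 - 6i) = 6 + 6i


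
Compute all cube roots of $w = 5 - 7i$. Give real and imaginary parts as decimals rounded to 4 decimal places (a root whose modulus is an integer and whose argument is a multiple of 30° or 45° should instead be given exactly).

|w| = sqrt(74) ≈ 8.602325, arg(w) ≈ 305.537678°
Root modulus = sqrt(74)^(1/3) ≈ 2.048984
Root arguments: θ_k = (arg(w) + 360°k)/3 for k = 0, 1, ..., 2
Compute each root as (root modulus)(cos θ_k + i sin θ_k) using full-precision intermediates, then round to 4 decimal places.
Roots: -0.4206 + 2.0053i, -1.5264 - 1.3669i, 1.9470 - 0.6384i


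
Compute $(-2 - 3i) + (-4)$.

(-2 + (-4)) + (-3 + 0)i = -6 - 3i


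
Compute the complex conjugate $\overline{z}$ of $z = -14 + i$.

If z = a + bi, then conjugate(z) = a - bi
conjugate(-14 + i) = -14 - i


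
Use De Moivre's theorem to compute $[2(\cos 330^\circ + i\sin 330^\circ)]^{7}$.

By De Moivre: z^n = r^n(cos(nθ) + i sin(nθ))
= 2^7(cos(7*330°) + i sin(7*330°))
= 128(cos 150° + i sin 150°)
= -64*sqrt(3) + 64i


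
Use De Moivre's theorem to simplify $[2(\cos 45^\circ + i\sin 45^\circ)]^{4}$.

By De Moivre: z^n = r^n(cos(nθ) + i sin(nθ))
= 2^4(cos(4*45°) + i sin(4*45°))
= 16(cos 180° + i sin 180°)
= -16


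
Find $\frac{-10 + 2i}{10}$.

Divisor is real, so divide each part by 10:
= -1 + (1/5)i


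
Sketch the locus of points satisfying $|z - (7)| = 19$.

|z - z0| = r describes a circle centered at z0 with radius r
Here z0 = 7 and r = 19
Locus: Circle centered at (7, 0) with radius 19


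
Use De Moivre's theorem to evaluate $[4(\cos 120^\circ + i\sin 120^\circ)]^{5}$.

By De Moivre: z^n = r^n(cos(nθ) + i sin(nθ))
= 4^5(cos(5*120°) + i sin(5*120°))
= 1024(cos 240° + i sin 240°)
= -512 - 512*sqrt(3)i
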